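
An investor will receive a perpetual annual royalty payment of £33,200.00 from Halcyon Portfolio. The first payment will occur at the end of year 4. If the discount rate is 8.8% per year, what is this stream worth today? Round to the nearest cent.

£292933.29

Value at end of year 3: C / r = £33,200.00 / 0.088 = £377,272.7273
Discount to today: PV = £377,272.7273 / (1 + 0.088)^3 = £377,272.7273 / 1.287913 = £292,933.29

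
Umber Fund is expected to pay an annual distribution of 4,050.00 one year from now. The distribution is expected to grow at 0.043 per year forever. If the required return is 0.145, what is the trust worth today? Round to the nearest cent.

39705.88

Growing perpetuity: P = D₁ / (r − g) = 4,050.0000 / (0.145 − 0.043) = 39,705.88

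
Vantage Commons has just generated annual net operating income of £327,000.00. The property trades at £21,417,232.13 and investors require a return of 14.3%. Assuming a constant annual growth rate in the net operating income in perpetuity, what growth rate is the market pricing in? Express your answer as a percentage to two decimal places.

12.58%

P = D₀(1+g)/(r−g) ⇒ P(r−g) = D₀(1+g) ⇒ g(P+D₀) = P·r − D₀
g = (P·r − D₀)/(P + D₀) = (£21,417,232.13×0.143 − £327,000.00) / (£21,417,232.13 + £327,000.00) = 0.125811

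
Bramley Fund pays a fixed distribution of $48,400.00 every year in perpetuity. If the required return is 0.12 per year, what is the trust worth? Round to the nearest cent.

Level perpetuity: PV = C / r = $48,400.00 / 0.12 = $403,333.33

$403333.33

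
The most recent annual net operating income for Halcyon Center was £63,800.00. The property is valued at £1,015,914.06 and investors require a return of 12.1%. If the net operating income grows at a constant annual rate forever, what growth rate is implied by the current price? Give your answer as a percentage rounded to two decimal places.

5.48%

P = D₀(1+g)/(r−g) ⇒ P(r−g) = D₀(1+g) ⇒ g(P+D₀) = P·r − D₀
g = (P·r − D₀)/(P + D₀) = (£1,015,914.06×0.121 − £63,800.00) / (£1,015,914.06 + £63,800.00) = 0.054760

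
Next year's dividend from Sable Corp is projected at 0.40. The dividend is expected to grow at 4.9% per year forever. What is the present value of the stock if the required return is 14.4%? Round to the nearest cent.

Growing perpetuity: P = D₁ / (r − g) = 0.4000 / (0.144 − 0.049) = 4.21

4.21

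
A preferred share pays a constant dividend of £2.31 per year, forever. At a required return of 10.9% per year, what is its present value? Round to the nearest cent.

£21.19

Level perpetuity: PV = C / r = £2.31 / 0.109 = £21.19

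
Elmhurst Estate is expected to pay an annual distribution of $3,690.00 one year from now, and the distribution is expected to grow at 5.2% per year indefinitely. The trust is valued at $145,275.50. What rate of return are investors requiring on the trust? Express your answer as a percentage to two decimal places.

P = D₁/(r − g) ⇒ r = D₁/P + g = $3,690.0000/$145,275.50 + 0.052 = 0.025400 + 0.052 = 0.077400

7.74%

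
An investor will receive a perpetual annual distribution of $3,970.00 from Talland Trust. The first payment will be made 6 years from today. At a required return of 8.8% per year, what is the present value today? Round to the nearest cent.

Value at end of year 5: C / r = $3,970.00 / 0.088 = $45,113.6364
Discount to today: PV = $45,113.6364 / (1 + 0.088)^5 = $45,113.6364 / 1.524560 = $29,591.25

$29591.25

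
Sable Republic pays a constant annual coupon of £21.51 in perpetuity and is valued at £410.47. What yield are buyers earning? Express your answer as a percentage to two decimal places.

P = C/r ⇒ r = C/P = £21.51/£410.47 = 0.052403

5.24%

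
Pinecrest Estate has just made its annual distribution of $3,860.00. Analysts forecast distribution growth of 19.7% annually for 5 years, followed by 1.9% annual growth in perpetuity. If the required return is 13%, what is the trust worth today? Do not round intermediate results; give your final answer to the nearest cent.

$70279.31

D_1 = 4620.42000
D_2 = 5530.64274
D_3 = 6620.17936
D_4 = 7924.35469
D_5 = 9485.45257
Terminal value at year 5: TV = D_5×(1+g_2)/(r−g_2) = 9665.67617/0.111 = 87078.16367
P_0 = D_1/(1+r)^1 + D_2/(1+r)^2 + D_3/(1+r)^3 + D_4/(1+r)^4 + D_5/(1+r)^5 + TV/(1+r)^5
    = 4088.86726 + 4331.30452 + 4588.11638 + 4860.15514 + 5148.32363 + 47262.53854 = 70279.30546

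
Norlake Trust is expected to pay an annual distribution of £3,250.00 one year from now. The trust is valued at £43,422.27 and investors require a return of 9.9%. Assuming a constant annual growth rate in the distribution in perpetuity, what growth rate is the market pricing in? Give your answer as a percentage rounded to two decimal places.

2.42%

P = D₁/(r−g) ⇒ g = r − D₁/P = 0.099 − £3,250.00/£43,422.27 = 0.024154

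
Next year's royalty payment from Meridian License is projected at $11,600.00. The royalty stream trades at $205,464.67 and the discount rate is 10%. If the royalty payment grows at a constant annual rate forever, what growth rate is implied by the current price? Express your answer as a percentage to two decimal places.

P = D₁/(r−g) ⇒ g = r − D₁/P = 0.1 − $11,600.00/$205,464.67 = 0.043543

4.35%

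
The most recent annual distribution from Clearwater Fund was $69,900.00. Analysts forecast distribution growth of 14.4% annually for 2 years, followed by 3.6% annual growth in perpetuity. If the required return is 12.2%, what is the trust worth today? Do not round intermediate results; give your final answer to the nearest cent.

D_1 = 79965.60000
D_2 = 91480.64640
Terminal value at year 2: TV = D_2×(1+g_2)/(r−g_2) = 94773.94967/0.086 = 1102022.67059
P_0 = D_1/(1+r)^1 + D_2/(1+r)^2 + TV/(1+r)^2
    = 71270.58824 + 72668.05075 + 875396.51833 = 1019335.15732

$1019335.16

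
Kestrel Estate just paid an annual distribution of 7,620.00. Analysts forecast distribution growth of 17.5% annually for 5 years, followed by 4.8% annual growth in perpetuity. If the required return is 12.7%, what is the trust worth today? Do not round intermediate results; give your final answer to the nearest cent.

D_1 = 8953.50000
D_2 = 10520.36250
D_3 = 12361.42594
D_4 = 14524.67548
D_5 = 17066.49368
Terminal value at year 5: TV = D_5×(1+g_2)/(r−g_2) = 17885.68538/0.079 = 226401.08078
P_0 = D_1/(1+r)^1 + D_2/(1+r)^2 + D_3/(1+r)^3 + D_4/(1+r)^4 + D_5/(1+r)^5 + TV/(1+r)^5
    = 7944.54303 + 8282.90867 + 8635.68561 + 9003.48766 + 9386.95475 + 124525.67815 = 167779.25786

167779.26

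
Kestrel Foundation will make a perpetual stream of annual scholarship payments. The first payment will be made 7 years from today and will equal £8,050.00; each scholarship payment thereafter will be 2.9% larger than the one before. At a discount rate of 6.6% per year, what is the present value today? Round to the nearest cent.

Value at end of year 6: C₁ / (r − g) = £8,050.00 / (0.066 − 0.029) = £217,567.5676
Discount to today: PV = £217,567.5676 / (1 + 0.066)^6 = £217,567.5676 / 1.467382 = £148,269.19

£148269.19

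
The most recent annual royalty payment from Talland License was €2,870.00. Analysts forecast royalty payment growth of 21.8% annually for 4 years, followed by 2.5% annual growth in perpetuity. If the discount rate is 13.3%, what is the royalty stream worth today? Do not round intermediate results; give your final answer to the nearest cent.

D_1 = 3495.66000
D_2 = 4257.71388
D_3 = 5185.89551
D_4 = 6316.42073
Terminal value at year 4: TV = D_4×(1+g_2)/(r−g_2) = 6474.33124/0.108 = 59947.51152
P_0 = D_1/(1+r)^1 + D_2/(1+r)^2 + D_3/(1+r)^3 + D_4/(1+r)^4 + TV/(1+r)^4
    = 3085.31333 + 3316.77991 + 3565.61158 + 3833.11113 + 36379.06396 = 50179.87990

€50179.88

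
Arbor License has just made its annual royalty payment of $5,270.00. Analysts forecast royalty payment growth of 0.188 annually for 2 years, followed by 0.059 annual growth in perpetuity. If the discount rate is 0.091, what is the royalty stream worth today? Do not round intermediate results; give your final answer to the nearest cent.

$218782.29

D_1 = 6260.76000
D_2 = 7437.78288
Terminal value at year 2: TV = D_2×(1+g_2)/(r−g_2) = 7876.61207/0.032 = 246144.12718
P_0 = D_1/(1+r)^1 + D_2/(1+r)^2 + TV/(1+r)^2
    = 5738.55179 + 6248.76217 + 206794.97294 = 218782.28689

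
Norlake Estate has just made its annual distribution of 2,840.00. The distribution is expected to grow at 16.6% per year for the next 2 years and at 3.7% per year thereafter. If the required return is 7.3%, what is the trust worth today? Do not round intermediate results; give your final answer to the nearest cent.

D_1 = 3311.44000
D_2 = 3861.13904
Terminal value at year 2: TV = D_2×(1+g_2)/(r−g_2) = 4004.00118/0.036 = 111222.25512
P_0 = D_1/(1+r)^1 + D_2/(1+r)^2 + TV/(1+r)^2
    = 3086.15098 + 3353.63657 + 96603.36457 = 103043.15212

103043.15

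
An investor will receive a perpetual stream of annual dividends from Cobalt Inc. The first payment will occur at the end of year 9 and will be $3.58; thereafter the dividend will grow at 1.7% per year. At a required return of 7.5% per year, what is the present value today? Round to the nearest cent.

Value at end of year 8: C₁ / (r − g) = $3.58 / (0.075 − 0.017) = $61.7241
Discount to today: PV = $61.7241 / (1 + 0.075)^8 = $61.7241 / 1.783478 = $34.61

$34.61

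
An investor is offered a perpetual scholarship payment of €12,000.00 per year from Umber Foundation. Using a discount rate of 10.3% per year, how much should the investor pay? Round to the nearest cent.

€116504.85

Level perpetuity: PV = C / r = €12,000.00 / 0.103 = €116,504.85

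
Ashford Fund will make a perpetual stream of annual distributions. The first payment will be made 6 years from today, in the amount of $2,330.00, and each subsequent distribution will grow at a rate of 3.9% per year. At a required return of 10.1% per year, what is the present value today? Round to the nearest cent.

Value at end of year 5: C₁ / (r − g) = $2,330.00 / (0.101 − 0.039) = $37,580.6452
Discount to today: PV = $37,580.6452 / (1 + 0.101)^5 = $37,580.6452 / 1.617844 = $23,228.85

$23228.85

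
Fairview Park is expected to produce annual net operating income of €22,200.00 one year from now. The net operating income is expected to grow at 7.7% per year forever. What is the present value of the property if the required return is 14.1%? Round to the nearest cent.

€346875.00

Growing perpetuity: P = D₁ / (r − g) = €22,200.0000 / (0.141 − 0.077) = €346,875.00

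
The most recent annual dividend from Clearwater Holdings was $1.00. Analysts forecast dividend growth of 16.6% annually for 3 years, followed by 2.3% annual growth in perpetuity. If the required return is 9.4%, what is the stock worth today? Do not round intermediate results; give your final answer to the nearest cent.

D_1 = 1.16600
D_2 = 1.35956
D_3 = 1.58524
Terminal value at year 3: TV = D_3×(1+g_2)/(r−g_2) = 1.62170/0.071 = 22.84089
P_0 = D_1/(1+r)^1 + D_2/(1+r)^2 + D_3/(1+r)^3 + TV/(1+r)^3
    = 1.06581 + 1.13596 + 1.21072 + 17.44460 = 20.85709

$20.86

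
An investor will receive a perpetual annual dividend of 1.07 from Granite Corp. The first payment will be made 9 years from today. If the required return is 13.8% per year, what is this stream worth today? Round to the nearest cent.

Value at end of year 8: C / r = 1.07 / 0.138 = 7.7536
Discount to today: PV = 7.7536 / (1 + 0.138)^8 = 7.7536 / 2.812795 = 2.76

2.76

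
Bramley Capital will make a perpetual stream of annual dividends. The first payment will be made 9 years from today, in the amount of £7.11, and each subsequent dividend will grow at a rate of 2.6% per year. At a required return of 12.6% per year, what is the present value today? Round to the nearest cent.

Value at end of year 8: C₁ / (r − g) = £7.11 / (0.126 − 0.026) = £71.1000
Discount to today: PV = £71.1000 / (1 + 0.126)^8 = £71.1000 / 2.584087 = £27.51

£27.51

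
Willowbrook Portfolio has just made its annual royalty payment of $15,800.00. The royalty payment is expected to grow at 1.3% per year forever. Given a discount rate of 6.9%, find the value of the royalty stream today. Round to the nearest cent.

$285810.71

D₁ = D₀ × (1 + g) = $15,800.00 × 1.013 = $16,005.4000
Growing perpetuity: P = D₁ / (r − g) = $16,005.4000 / (0.069 − 0.013) = $285,810.71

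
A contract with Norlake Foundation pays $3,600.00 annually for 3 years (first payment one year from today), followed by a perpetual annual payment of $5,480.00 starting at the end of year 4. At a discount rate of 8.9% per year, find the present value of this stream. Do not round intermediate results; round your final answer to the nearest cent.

$56805.71

PV of 3-year annuity: $3,600.00 × [1 − (1+0.089)^−3] / 0.089 = 9128.92606
Perpetuity value at year 3: $5,480.00 / 0.089 = 61573.03371
PV of perpetuity: 61573.03371 / (1+0.089)^3 = 47676.77959
Total PV = 9128.92606 + 47676.77959 = 56805.70565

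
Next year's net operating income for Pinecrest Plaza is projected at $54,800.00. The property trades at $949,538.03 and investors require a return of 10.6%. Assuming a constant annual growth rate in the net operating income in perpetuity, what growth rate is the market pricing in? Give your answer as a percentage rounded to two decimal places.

4.83%

P = D₁/(r−g) ⇒ g = r − D₁/P = 0.106 − $54,800.00/$949,538.03 = 0.048288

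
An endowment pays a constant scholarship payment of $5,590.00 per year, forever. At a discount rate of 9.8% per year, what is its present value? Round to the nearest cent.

Level perpetuity: PV = C / r = $5,590.00 / 0.098 = $57,040.82

$57040.82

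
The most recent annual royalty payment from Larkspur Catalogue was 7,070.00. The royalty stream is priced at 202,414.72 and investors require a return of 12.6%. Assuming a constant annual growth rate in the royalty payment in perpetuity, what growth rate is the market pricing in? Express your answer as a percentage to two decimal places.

P = D₀(1+g)/(r−g) ⇒ P(r−g) = D₀(1+g) ⇒ g(P+D₀) = P·r − D₀
g = (P·r − D₀)/(P + D₀) = (202,414.72×0.126 − 7,070.00) / (202,414.72 + 7,070.00) = 0.087998

8.80%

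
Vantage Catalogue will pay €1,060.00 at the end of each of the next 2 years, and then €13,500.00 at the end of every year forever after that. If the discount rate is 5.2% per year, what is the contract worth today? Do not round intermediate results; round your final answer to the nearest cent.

€236549.70

PV of 2-year annuity: €1,060.00 × [1 − (1+0.052)^−2] / 0.052 = 1965.40358
Perpetuity value at year 2: €13,500.00 / 0.052 = 259615.38462
PV of perpetuity: 259615.38462 / (1+0.052)^2 = 234584.30133
Total PV = 1965.40358 + 234584.30133 = 236549.70490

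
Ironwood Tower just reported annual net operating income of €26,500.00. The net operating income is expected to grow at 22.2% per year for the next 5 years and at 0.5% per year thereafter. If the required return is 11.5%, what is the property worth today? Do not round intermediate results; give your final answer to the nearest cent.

€558717.13

D_1 = 32383.00000
D_2 = 39572.02600
D_3 = 48357.01577
D_4 = 59092.27327
D_5 = 72210.75794
Terminal value at year 5: TV = D_5×(1+g_2)/(r−g_2) = 72571.81173/0.11 = 659743.74300
P_0 = D_1/(1+r)^1 + D_2/(1+r)^2 + D_3/(1+r)^3 + D_4/(1+r)^4 + D_5/(1+r)^5 + TV/(1+r)^5
    = 29043.04933 + 31830.14016 + 34884.69173 + 38232.37066 + 41901.30668 + 382825.57469 = 558717.13325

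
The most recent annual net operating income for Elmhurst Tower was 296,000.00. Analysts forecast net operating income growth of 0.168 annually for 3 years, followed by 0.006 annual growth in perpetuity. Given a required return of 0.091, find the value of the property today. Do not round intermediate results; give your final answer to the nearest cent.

5317927.62

D_1 = 345728.00000
D_2 = 403810.30400
D_3 = 471650.43507
Terminal value at year 3: TV = D_3×(1+g_2)/(r−g_2) = 474480.33768/0.085 = 5582121.61979
P_0 = D_1/(1+r)^1 + D_2/(1+r)^2 + D_3/(1+r)^3 + TV/(1+r)^3
    = 316890.92576 + 339256.27982 + 363200.12358 + 4298580.28617 = 5317927.61533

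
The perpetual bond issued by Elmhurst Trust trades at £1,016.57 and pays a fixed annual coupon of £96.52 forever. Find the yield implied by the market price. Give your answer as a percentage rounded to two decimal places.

9.49%

P = C/r ⇒ r = C/P = £96.52/£1,016.57 = 0.094947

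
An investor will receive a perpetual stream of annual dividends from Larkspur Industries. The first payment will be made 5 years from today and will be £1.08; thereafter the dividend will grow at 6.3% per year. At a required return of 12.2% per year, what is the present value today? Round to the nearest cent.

£11.55

Value at end of year 4: C₁ / (r − g) = £1.08 / (0.122 − 0.063) = £18.3051
Discount to today: PV = £18.3051 / (1 + 0.122)^4 = £18.3051 / 1.584789 = £11.55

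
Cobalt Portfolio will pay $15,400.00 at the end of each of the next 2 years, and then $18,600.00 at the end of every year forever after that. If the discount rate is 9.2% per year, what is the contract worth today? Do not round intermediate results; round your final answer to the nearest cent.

$196559.99

PV of 2-year annuity: $15,400.00 × [1 − (1+0.092)^−2] / 0.092 = 27017.00009
Perpetuity value at year 2: $18,600.00 / 0.092 = 202173.91304
PV of perpetuity: 202173.91304 / (1+0.092)^2 = 169542.99085
Total PV = 27017.00009 + 169542.99085 = 196559.99095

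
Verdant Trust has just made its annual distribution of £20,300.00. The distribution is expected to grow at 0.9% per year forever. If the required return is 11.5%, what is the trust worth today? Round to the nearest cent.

£193233.02

D₁ = D₀ × (1 + g) = £20,300.00 × 1.009 = £20,482.7000
Growing perpetuity: P = D₁ / (r − g) = £20,482.7000 / (0.115 − 0.009) = £193,233.02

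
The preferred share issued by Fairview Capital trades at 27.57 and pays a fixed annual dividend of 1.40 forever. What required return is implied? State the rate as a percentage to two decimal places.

5.08%

P = C/r ⇒ r = C/P = 1.40/27.57 = 0.050780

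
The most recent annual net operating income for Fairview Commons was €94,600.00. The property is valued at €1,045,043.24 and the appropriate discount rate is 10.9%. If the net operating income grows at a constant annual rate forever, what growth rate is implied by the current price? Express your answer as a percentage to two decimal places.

P = D₀(1+g)/(r−g) ⇒ P(r−g) = D₀(1+g) ⇒ g(P+D₀) = P·r − D₀
g = (P·r − D₀)/(P + D₀) = (€1,045,043.24×0.109 − €94,600.00) / (€1,045,043.24 + €94,600.00) = 0.016944

1.69%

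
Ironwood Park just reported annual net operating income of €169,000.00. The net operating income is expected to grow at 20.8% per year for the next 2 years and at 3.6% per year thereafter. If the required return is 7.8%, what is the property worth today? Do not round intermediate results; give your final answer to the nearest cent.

€5636319.46

D_1 = 204152.00000
D_2 = 246615.61600
Terminal value at year 2: TV = D_2×(1+g_2)/(r−g_2) = 255493.77818/0.042 = 6083185.19467
P_0 = D_1/(1+r)^1 + D_2/(1+r)^2 + TV/(1+r)^2
    = 189380.33395 + 212218.40762 + 5234720.72128 = 5636319.46285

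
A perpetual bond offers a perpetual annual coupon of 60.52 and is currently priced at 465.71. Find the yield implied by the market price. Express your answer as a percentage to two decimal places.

P = C/r ⇒ r = C/P = 60.52/465.71 = 0.129952

13.00%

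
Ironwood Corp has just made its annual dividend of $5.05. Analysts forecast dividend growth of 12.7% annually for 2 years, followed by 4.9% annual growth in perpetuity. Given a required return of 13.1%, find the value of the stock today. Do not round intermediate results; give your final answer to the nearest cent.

$74.19

D_1 = 5.69135
D_2 = 6.41415
Terminal value at year 2: TV = D_2×(1+g_2)/(r−g_2) = 6.72844/0.082 = 82.05421
P_0 = D_1/(1+r)^1 + D_2/(1+r)^2 + TV/(1+r)^2
    = 5.03214 + 5.01434 + 64.14689 = 74.19338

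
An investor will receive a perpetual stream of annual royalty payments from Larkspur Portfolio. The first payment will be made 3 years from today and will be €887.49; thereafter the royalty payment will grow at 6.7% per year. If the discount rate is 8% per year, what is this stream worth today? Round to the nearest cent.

€58529.20

Value at end of year 2: C₁ / (r − g) = €887.49 / (0.08 − 0.067) = €68,268.4615
Discount to today: PV = €68,268.4615 / (1 + 0.08)^2 = €68,268.4615 / 1.166400 = €58,529.20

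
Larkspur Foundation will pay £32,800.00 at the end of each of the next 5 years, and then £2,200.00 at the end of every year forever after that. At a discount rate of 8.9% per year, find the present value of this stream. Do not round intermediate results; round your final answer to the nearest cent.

PV of 5-year annuity: £32,800.00 × [1 − (1+0.089)^−5] / 0.089 = 127912.28056
Perpetuity value at year 5: £2,200.00 / 0.089 = 24719.10112
PV of perpetuity: 24719.10112 / (1+0.089)^5 = 16139.61889
Total PV = 127912.28056 + 16139.61889 = 144051.89945

£144051.90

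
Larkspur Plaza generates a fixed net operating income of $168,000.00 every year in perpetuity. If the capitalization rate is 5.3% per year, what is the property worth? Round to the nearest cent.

Level perpetuity: PV = C / r = $168,000.00 / 0.053 = $3,169,811.32

$3169811.32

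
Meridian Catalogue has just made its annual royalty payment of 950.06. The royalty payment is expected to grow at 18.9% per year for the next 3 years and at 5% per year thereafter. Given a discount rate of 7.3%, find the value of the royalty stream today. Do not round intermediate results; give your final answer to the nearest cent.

62526.57

D_1 = 1129.62134
D_2 = 1343.11977
D_3 = 1596.96941
Terminal value at year 3: TV = D_3×(1+g_2)/(r−g_2) = 1676.81788/0.023 = 72905.12526
P_0 = D_1/(1+r)^1 + D_2/(1+r)^2 + D_3/(1+r)^3 + TV/(1+r)^3
    = 1052.76919 + 1166.58207 + 1292.69906 + 59014.52210 = 62526.57242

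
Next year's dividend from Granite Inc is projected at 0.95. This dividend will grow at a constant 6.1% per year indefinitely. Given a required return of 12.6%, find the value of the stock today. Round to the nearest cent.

14.62

Growing perpetuity: P = D₁ / (r − g) = 0.9500 / (0.126 − 0.061) = 14.62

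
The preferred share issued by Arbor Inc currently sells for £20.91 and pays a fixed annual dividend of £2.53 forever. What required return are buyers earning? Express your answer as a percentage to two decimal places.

12.10%

P = C/r ⇒ r = C/P = £2.53/£20.91 = 0.120995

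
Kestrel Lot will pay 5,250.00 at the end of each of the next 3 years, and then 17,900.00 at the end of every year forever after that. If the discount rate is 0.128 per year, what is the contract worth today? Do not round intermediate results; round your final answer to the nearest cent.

109873.44

PV of 3-year annuity: 5,250.00 × [1 − (1+0.128)^−3] / 0.128 = 12438.26967
Perpetuity value at year 3: 17,900.00 / 0.128 = 139843.75000
PV of perpetuity: 139843.75000 / (1+0.128)^3 = 97435.17340
Total PV = 12438.26967 + 97435.17340 = 109873.44307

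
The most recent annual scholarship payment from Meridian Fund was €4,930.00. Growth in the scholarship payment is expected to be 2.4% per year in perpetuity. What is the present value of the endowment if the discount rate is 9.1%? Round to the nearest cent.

D₁ = D₀ × (1 + g) = €4,930.00 × 1.024 = €5,048.3200
Growing perpetuity: P = D₁ / (r − g) = €5,048.3200 / (0.091 − 0.024) = €75,348.06

€75348.06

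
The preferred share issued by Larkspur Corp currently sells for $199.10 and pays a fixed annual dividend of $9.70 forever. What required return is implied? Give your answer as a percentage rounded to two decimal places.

4.87%

P = C/r ⇒ r = C/P = $9.70/$199.10 = 0.048719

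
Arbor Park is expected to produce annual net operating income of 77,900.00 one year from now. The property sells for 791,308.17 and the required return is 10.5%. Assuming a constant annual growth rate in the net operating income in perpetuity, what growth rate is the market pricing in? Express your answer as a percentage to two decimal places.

P = D₁/(r−g) ⇒ g = r − D₁/P = 0.105 − 77,900.00/791,308.17 = 0.006555

0.66%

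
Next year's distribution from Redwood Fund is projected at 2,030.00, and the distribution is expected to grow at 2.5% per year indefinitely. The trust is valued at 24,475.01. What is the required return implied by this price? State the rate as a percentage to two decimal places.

P = D₁/(r − g) ⇒ r = D₁/P + g = 2,030.0000/24,475.01 + 0.025 = 0.082942 + 0.025 = 0.107942

10.79%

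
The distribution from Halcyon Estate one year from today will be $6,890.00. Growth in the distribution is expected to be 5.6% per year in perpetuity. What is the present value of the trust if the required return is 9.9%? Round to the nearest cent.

Growing perpetuity: P = D₁ / (r − g) = $6,890.0000 / (0.099 − 0.056) = $160,232.56

$160232.56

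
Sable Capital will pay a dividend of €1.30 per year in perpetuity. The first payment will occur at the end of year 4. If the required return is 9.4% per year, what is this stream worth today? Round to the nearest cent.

Value at end of year 3: C / r = €1.30 / 0.094 = €13.8298
Discount to today: PV = €13.8298 / (1 + 0.094)^3 = €13.8298 / 1.309339 = €10.56

€10.56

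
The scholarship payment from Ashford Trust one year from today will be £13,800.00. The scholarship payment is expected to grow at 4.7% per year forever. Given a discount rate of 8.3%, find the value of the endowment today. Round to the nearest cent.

Growing perpetuity: P = D₁ / (r − g) = £13,800.0000 / (0.083 − 0.047) = £383,333.33

£383333.33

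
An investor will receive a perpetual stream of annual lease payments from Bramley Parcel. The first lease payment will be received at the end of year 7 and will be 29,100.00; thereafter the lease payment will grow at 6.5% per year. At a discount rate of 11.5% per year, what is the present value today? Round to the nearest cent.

Value at end of year 6: C₁ / (r − g) = 29,100.00 / (0.115 − 0.065) = 582,000.0000
Discount to today: PV = 582,000.0000 / (1 + 0.115)^6 = 582,000.0000 / 1.921539 = 302,882.22

302882.22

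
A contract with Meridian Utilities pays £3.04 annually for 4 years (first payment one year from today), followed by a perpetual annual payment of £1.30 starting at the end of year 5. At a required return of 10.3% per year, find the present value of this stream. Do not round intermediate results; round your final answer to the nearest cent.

PV of 4-year annuity: £3.04 × [1 − (1+0.103)^−4] / 0.103 = 9.57414
Perpetuity value at year 4: £1.30 / 0.103 = 12.62136
PV of perpetuity: 12.62136 / (1+0.103)^4 = 8.52715
Total PV = 9.57414 + 8.52715 = 18.10130

£18.10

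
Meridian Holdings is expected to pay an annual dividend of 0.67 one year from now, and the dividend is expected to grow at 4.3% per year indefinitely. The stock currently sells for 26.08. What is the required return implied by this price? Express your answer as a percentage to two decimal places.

6.87%

P = D₁/(r − g) ⇒ r = D₁/P + g = 0.6700/26.08 + 0.043 = 0.025690 + 0.043 = 0.068690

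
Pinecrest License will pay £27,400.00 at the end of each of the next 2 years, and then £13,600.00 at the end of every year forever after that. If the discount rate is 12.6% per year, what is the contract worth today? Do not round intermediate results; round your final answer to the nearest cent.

PV of 2-year annuity: £27,400.00 × [1 − (1+0.126)^−2] / 0.126 = 45944.87158
Perpetuity value at year 2: £13,600.00 / 0.126 = 107936.50794
PV of perpetuity: 107936.50794 / (1+0.126)^2 = 85131.75416
Total PV = 45944.87158 + 85131.75416 = 131076.62574

£131076.63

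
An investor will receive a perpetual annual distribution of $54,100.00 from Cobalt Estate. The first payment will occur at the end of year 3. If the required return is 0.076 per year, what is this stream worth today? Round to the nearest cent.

Value at end of year 2: C / r = $54,100.00 / 0.076 = $711,842.1053
Discount to today: PV = $711,842.1053 / (1 + 0.076)^2 = $711,842.1053 / 1.157776 = $614,835.78

$614835.78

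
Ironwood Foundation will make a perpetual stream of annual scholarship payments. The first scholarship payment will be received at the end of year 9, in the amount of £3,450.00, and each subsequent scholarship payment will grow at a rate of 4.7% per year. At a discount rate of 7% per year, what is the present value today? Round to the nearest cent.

Value at end of year 8: C₁ / (r − g) = £3,450.00 / (0.07 − 0.047) = £150,000.0000
Discount to today: PV = £150,000.0000 / (1 + 0.07)^8 = £150,000.0000 / 1.718186 = £87,301.37

£87301.37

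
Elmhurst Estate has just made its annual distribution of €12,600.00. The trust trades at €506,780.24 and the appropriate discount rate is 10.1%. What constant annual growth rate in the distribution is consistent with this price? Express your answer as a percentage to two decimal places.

7.43%

P = D₀(1+g)/(r−g) ⇒ P(r−g) = D₀(1+g) ⇒ g(P+D₀) = P·r − D₀
g = (P·r − D₀)/(P + D₀) = (€506,780.24×0.101 − €12,600.00) / (€506,780.24 + €12,600.00) = 0.074290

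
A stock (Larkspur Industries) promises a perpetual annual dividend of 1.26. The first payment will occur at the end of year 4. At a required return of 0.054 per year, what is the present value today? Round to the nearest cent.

Value at end of year 3: C / r = 1.26 / 0.054 = 23.3333
Discount to today: PV = 23.3333 / (1 + 0.054)^3 = 23.3333 / 1.170905 = 19.93

19.93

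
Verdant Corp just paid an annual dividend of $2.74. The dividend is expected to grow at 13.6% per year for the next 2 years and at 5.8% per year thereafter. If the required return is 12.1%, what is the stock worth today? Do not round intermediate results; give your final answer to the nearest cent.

D_1 = 3.11264
D_2 = 3.53596
Terminal value at year 2: TV = D_2×(1+g_2)/(r−g_2) = 3.74104/0.063 = 59.38166
P_0 = D_1/(1+r)^1 + D_2/(1+r)^2 + TV/(1+r)^2
    = 2.77666 + 2.81382 + 47.25428 = 52.84476

$52.84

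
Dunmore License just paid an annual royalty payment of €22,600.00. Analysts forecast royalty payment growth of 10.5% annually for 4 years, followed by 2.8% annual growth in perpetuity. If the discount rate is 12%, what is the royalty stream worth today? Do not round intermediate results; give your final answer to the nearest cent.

D_1 = 24973.00000
D_2 = 27595.16500
D_3 = 30492.65733
D_4 = 33694.38634
Terminal value at year 4: TV = D_4×(1+g_2)/(r−g_2) = 34637.82916/0.092 = 376498.14306
P_0 = D_1/(1+r)^1 + D_2/(1+r)^2 + D_3/(1+r)^3 + D_4/(1+r)^4 + TV/(1+r)^4
    = 22297.32143 + 21998.69659 + 21704.07119 + 21413.39166 + 239271.37640 = 326684.85727

€326684.86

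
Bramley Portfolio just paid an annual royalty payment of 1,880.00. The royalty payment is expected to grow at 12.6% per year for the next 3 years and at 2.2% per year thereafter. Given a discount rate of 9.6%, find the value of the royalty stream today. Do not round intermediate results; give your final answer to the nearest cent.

34109.76

D_1 = 2116.88000
D_2 = 2383.60688
D_3 = 2683.94135
Terminal value at year 3: TV = D_3×(1+g_2)/(r−g_2) = 2742.98806/0.074 = 37067.40617
P_0 = D_1/(1+r)^1 + D_2/(1+r)^2 + D_3/(1+r)^3 + TV/(1+r)^3
    = 1931.45985 + 1984.32828 + 2038.64384 + 28155.32433 = 34109.75630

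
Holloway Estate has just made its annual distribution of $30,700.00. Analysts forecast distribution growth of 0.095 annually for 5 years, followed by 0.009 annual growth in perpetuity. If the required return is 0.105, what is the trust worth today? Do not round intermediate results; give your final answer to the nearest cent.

D_1 = 33616.50000
D_2 = 36810.06750
D_3 = 40307.02391
D_4 = 44136.19118
D_5 = 48329.12935
Terminal value at year 5: TV = D_5×(1+g_2)/(r−g_2) = 48764.09151/0.096 = 507959.28657
P_0 = D_1/(1+r)^1 + D_2/(1+r)^2 + D_3/(1+r)^3 + D_4/(1+r)^4 + D_5/(1+r)^5 + TV/(1+r)^5
    = 30422.17195 + 30146.85817 + 29874.03593 + 29603.68266 + 29335.77603 + 308331.22931 = 457713.75405

$457713.75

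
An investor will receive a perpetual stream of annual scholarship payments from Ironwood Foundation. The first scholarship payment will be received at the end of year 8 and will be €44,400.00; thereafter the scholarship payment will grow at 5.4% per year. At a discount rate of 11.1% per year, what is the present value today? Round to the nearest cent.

Value at end of year 7: C₁ / (r − g) = €44,400.00 / (0.111 − 0.054) = €778,947.3684
Discount to today: PV = €778,947.3684 / (1 + 0.111)^7 = €778,947.3684 / 2.089288 = €372,829.01

€372829.01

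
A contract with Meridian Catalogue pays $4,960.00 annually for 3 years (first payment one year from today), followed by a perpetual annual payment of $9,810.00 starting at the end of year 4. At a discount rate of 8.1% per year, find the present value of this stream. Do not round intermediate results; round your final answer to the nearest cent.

PV of 3-year annuity: $4,960.00 × [1 − (1+0.081)^−3] / 0.081 = 12759.37168
Perpetuity value at year 3: $9,810.00 / 0.081 = 121111.11111
PV of perpetuity: 121111.11111 / (1+0.081)^3 = 95875.33769
Total PV = 12759.37168 + 95875.33769 = 108634.70937

$108634.71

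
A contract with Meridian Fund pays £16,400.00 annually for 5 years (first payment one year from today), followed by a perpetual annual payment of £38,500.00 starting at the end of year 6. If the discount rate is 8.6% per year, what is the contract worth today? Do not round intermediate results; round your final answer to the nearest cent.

£360813.49

PV of 5-year annuity: £16,400.00 × [1 − (1+0.086)^−5] / 0.086 = 64457.88235
Perpetuity value at year 5: £38,500.00 / 0.086 = 447674.41860
PV of perpetuity: 447674.41860 / (1+0.086)^5 = 296355.60943
Total PV = 64457.88235 + 296355.60943 = 360813.49178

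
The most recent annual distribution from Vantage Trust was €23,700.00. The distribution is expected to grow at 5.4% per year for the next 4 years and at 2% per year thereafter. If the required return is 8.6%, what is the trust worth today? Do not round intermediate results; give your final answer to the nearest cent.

€412992.67

D_1 = 24979.80000
D_2 = 26328.70920
D_3 = 27750.45950
D_4 = 29248.98431
Terminal value at year 4: TV = D_4×(1+g_2)/(r−g_2) = 29833.96400/0.066 = 452029.75751
P_0 = D_1/(1+r)^1 + D_2/(1+r)^2 + D_3/(1+r)^3 + D_4/(1+r)^4 + TV/(1+r)^4
    = 23001.65746 + 22323.89223 + 21666.09798 + 21027.68626 + 324973.33305 = 412992.66698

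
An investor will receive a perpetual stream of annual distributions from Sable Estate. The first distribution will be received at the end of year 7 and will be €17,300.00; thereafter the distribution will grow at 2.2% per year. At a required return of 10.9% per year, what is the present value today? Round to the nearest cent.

Value at end of year 6: C₁ / (r − g) = €17,300.00 / (0.109 − 0.022) = €198,850.5747
Discount to today: PV = €198,850.5747 / (1 + 0.109)^6 = €198,850.5747 / 1.860327 = €106,890.12

€106890.12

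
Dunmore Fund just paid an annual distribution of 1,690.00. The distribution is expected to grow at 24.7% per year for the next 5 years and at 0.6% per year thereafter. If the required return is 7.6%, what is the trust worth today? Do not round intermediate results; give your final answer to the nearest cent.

D_1 = 2107.43000
D_2 = 2627.96521
D_3 = 3277.07262
D_4 = 4086.50955
D_5 = 5095.87741
Terminal value at year 5: TV = D_5×(1+g_2)/(r−g_2) = 5126.45268/0.07 = 73235.03825
P_0 = D_1/(1+r)^1 + D_2/(1+r)^2 + D_3/(1+r)^3 + D_4/(1+r)^4 + D_5/(1+r)^5 + TV/(1+r)^5
    = 1958.57807 + 2269.83908 + 2630.56629 + 3048.62097 + 3533.11371 + 50775.89136 = 64216.60948

64216.61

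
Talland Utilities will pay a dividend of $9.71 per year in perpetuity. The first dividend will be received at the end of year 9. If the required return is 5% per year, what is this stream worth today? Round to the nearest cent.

$131.44

Value at end of year 8: C / r = $9.71 / 0.05 = $194.2000
Discount to today: PV = $194.2000 / (1 + 0.05)^8 = $194.2000 / 1.477455 = $131.44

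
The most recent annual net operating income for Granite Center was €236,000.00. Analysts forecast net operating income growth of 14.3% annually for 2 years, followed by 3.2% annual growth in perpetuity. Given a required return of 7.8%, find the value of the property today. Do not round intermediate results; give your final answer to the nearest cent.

D_1 = 269748.00000
D_2 = 308321.96400
Terminal value at year 2: TV = D_2×(1+g_2)/(r−g_2) = 318188.26685/0.046 = 6917136.23583
P_0 = D_1/(1+r)^1 + D_2/(1+r)^2 + TV/(1+r)^2
    = 250230.05566 + 265318.13879 + 5952354.76594 = 6467902.96039

€6467902.96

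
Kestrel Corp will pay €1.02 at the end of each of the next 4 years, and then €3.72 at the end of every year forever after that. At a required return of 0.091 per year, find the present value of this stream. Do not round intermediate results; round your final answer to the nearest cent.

PV of 4-year annuity: €1.02 × [1 − (1+0.091)^−4] / 0.091 = 3.29727
Perpetuity value at year 4: €3.72 / 0.091 = 40.87912
PV of perpetuity: 40.87912 / (1+0.091)^4 = 28.85377
Total PV = 3.29727 + 28.85377 = 32.15104

€32.15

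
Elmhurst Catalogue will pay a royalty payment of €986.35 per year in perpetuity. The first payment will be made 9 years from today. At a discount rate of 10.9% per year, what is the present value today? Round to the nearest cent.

€3955.05

Value at end of year 8: C / r = €986.35 / 0.109 = €9,049.0826
Discount to today: PV = €9,049.0826 / (1 + 0.109)^8 = €9,049.0826 / 2.287981 = €3,955.05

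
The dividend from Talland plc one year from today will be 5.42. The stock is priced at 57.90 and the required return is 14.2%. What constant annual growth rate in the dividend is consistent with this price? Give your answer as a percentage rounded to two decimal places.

4.84%

P = D₁/(r−g) ⇒ g = r − D₁/P = 0.142 − 5.42/57.90 = 0.048390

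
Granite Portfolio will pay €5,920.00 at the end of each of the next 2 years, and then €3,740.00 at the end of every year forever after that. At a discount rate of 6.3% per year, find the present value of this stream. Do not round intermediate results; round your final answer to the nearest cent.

€63345.14

PV of 2-year annuity: €5,920.00 × [1 − (1+0.063)^−2] / 0.063 = 10808.22571
Perpetuity value at year 2: €3,740.00 / 0.063 = 59365.07937
PV of perpetuity: 59365.07937 / (1+0.063)^2 = 52536.90974
Total PV = 10808.22571 + 52536.90974 = 63345.13546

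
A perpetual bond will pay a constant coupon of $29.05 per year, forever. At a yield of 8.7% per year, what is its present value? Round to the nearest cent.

$333.91

Level perpetuity: PV = C / r = $29.05 / 0.087 = $333.91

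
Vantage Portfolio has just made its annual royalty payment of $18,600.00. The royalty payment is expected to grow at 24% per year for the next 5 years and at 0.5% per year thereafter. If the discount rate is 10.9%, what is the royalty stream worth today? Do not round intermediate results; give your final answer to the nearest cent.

$445749.95

D_1 = 23064.00000
D_2 = 28599.36000
D_3 = 35463.20640
D_4 = 43974.37594
D_5 = 54528.22616
Terminal value at year 5: TV = D_5×(1+g_2)/(r−g_2) = 54800.86729/0.104 = 526931.41626
P_0 = D_1/(1+r)^1 + D_2/(1+r)^2 + D_3/(1+r)^3 + D_4/(1+r)^4 + D_5/(1+r)^5 + TV/(1+r)^5
    = 20797.11452 + 23253.76195 + 26000.59947 + 29071.90563 + 32506.00810 + 314120.55907 = 445749.94875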